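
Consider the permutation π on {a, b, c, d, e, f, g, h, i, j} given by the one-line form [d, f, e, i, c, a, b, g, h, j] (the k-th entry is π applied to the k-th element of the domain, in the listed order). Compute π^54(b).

h

Tracing b → f → … returns to b after 7 steps, so b lies in a 7-cycle (a, d, i, h, g, b, f).
Since the cycle has length 7, π^54 acts on it the same as π^5 (54 mod 7 = 5).
Advancing 5 steps from b: b → f → a → d → i → h.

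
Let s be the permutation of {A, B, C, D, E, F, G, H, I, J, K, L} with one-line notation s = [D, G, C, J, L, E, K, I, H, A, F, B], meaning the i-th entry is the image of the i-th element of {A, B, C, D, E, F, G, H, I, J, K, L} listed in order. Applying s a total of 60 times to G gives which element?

Tracing G → K → … returns to G after 6 steps, so G lies in a 6-cycle (B G K F E L).
Powers repeat with period 6 on this cycle, and 60 mod 6 = 0, so s^60(G) = s^0(G).
So s^60(G) = G.

G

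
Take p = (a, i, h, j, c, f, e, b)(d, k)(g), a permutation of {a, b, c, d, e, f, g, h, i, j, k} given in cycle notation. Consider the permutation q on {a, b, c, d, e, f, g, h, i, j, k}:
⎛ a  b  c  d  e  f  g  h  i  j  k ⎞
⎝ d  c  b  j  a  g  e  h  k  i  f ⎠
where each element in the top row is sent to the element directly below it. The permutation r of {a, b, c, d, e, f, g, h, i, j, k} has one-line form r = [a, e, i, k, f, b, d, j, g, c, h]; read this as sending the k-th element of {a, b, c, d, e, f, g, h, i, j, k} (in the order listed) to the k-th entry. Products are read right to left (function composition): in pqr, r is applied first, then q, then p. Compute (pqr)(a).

Apply the permutations in order: r(a) = a, then q(a) = d, then p(d) = k. So (pqr)(a) = k.

k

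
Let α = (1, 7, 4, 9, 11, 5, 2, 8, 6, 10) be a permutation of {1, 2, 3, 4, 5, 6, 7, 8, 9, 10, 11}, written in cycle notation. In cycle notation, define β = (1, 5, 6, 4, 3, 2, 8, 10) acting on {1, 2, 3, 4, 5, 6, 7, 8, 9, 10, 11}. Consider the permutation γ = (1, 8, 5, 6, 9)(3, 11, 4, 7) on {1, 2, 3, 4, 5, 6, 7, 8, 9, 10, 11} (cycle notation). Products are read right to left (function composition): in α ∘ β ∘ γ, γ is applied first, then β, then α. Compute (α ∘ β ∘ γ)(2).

6

(α ∘ β ∘ γ)(2) = α(β(γ(2))). γ(2) = 2, then β(2) = 8, then α(8) = 6, so the result is 6.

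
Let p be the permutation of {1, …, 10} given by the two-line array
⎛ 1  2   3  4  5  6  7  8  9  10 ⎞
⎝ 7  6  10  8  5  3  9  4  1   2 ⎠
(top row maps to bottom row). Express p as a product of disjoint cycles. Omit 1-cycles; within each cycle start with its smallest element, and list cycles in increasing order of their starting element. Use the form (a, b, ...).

(1, 7, 9)(2, 6, 3, 10)(4, 8)

Start at 1 and follow images: 1 → 7 → 9 → 1, giving the cycle (1, 7, 9).
Continuing from each remaining unvisited element yields (1, 7, 9)(2, 6, 3, 10)(4, 8).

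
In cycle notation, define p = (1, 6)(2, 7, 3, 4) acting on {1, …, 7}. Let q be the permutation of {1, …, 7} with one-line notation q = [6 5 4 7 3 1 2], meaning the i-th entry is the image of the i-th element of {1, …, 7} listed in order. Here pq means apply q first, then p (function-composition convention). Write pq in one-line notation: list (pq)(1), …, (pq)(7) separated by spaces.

(pq)(x) = p(q(x)). Computing each image: p(q(1)) = p(6) = 1, p(q(2)) = p(5) = 5, p(q(3)) = p(4) = 2, p(q(4)) = p(7) = 3, p(q(5)) = p(3) = 4, p(q(6)) = p(1) = 6, p(q(7)) = p(2) = 7.
Hence pq = [1 5 2 3 4 6 7].

1 5 2 3 4 6 7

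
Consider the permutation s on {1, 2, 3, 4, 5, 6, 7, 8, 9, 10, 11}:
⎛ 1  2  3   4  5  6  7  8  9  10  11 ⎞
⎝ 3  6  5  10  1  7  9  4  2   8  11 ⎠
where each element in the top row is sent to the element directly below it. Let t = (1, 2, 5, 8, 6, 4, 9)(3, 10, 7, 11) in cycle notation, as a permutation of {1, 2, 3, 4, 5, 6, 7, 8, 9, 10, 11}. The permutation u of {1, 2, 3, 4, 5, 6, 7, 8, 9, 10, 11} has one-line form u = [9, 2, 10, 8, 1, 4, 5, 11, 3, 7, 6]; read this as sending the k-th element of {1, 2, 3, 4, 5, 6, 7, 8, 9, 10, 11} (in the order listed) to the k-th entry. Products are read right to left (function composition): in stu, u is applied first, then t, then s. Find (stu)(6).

Chase 6: u(6) = 4; t(4) = 9; s(9) = 2. Hence (stu)(6) = 2.

2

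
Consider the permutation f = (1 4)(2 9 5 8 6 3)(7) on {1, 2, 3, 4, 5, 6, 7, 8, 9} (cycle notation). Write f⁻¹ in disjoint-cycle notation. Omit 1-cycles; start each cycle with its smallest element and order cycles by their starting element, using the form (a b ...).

The inverse reverses each cycle.
Reversing each cycle of f and rotating so the smallest element leads gives (1 4)(2 3 6 8 5 9).

(1 4)(2 3 6 8 5 9)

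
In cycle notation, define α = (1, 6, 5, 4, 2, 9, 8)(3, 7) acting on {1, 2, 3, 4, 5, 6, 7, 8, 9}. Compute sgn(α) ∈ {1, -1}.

-1

The cycle lengths are 7, 2.
A cycle of length ℓ contributes ℓ−1 transpositions, so α is a product of 6 + 1 = 7 transpositions — odd.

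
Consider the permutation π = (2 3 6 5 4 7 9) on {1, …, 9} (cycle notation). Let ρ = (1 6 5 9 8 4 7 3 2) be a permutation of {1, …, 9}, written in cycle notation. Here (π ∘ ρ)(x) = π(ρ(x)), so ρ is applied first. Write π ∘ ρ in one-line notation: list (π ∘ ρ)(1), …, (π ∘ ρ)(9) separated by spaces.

(π ∘ ρ)(x) = π(ρ(x)). Computing each image: π(ρ(1)) = π(6) = 5, π(ρ(2)) = π(1) = 1, π(ρ(3)) = π(2) = 3, π(ρ(4)) = π(7) = 9, π(ρ(5)) = π(9) = 2, π(ρ(6)) = π(5) = 4, π(ρ(7)) = π(3) = 6, π(ρ(8)) = π(4) = 7, π(ρ(9)) = π(8) = 8.
Hence π ∘ ρ = [5 1 3 9 2 4 6 7 8].

5 1 3 9 2 4 6 7 8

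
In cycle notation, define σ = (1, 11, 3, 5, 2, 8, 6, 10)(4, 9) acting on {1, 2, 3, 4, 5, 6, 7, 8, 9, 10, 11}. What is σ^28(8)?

8 lies in the 8-cycle (1, 11, 3, 5, 2, 8, 6, 10).
Since the cycle has length 8, σ^28 acts on it the same as σ^4 (28 mod 8 = 4).
Stepping 4 places around the cycle: 8 → 6 → 10 → 1 → 11.

11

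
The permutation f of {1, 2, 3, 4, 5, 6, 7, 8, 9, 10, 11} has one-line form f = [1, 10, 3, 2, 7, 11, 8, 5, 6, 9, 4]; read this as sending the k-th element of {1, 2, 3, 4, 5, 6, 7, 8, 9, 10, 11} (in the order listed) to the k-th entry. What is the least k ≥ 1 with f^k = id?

Writing f as disjoint cycles, the cycle lengths are 6, 3, 1, 1.
Since disjoint cycles commute, ord(f) = lcm(6, 3) = 6.

6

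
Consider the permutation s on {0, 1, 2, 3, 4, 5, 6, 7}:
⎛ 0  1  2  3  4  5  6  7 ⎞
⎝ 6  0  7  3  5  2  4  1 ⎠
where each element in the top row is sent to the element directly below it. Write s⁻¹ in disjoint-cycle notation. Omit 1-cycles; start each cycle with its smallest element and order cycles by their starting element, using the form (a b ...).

The cycle decomposition of s is (0 6 4 5 2 7 1).
The inverse reverses every cycle; in canonical form, s⁻¹ = (0 1 7 2 5 4 6).

(0 1 7 2 5 4 6)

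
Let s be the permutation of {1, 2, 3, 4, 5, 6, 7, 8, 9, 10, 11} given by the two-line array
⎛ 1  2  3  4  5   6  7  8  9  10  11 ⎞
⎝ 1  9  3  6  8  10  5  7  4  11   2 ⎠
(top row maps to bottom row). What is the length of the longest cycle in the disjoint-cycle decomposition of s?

Decomposing into disjoint cycles gives (2 9 4 6 10 11)(5 8 7); the longest has length 6.

6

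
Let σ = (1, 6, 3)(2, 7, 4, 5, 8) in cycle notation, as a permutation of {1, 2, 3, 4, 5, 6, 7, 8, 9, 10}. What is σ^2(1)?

1 lies in the 3-cycle (1, 6, 3).
Advancing 2 steps from 1: 1 → 6 → 3.

3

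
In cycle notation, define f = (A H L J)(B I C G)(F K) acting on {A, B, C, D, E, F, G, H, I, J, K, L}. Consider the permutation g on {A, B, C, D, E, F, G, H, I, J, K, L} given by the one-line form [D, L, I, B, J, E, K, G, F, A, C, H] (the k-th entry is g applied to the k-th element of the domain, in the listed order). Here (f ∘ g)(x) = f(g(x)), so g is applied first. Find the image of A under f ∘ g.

D

(f ∘ g)(A) = f(g(A)). g(A) = D, then f(D) = D. So (f ∘ g)(A) = D.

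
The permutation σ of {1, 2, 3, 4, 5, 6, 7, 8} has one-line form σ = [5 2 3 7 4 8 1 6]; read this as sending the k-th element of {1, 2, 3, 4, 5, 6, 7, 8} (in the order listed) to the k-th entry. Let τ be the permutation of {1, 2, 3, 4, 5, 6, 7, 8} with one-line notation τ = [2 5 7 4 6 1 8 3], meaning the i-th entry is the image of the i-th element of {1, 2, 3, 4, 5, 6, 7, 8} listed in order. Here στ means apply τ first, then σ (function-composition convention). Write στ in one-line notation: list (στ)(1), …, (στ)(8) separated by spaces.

2 4 1 7 8 5 6 3

(στ)(x) = σ(τ(x)). Computing each image: σ(τ(1)) = σ(2) = 2, σ(τ(2)) = σ(5) = 4, σ(τ(3)) = σ(7) = 1, σ(τ(4)) = σ(4) = 7, σ(τ(5)) = σ(6) = 8, σ(τ(6)) = σ(1) = 5, σ(τ(7)) = σ(8) = 6, σ(τ(8)) = σ(3) = 3.
Hence στ = [2 4 1 7 8 5 6 3].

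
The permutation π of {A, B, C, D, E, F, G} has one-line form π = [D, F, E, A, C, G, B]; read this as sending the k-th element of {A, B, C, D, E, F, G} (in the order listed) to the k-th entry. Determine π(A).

A is element number 1 of the domain, and entry number 1 of the one-line form is D, so π(A) = D.

D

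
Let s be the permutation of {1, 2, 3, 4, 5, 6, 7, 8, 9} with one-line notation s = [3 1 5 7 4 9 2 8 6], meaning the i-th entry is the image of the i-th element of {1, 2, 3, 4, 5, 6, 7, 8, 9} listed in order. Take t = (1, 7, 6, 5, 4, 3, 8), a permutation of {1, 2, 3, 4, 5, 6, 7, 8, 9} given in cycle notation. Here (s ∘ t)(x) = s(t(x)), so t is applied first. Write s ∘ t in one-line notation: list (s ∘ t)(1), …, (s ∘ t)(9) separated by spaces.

(s ∘ t)(x) = s(t(x)). Computing each image: s(t(1)) = s(7) = 2, s(t(2)) = s(2) = 1, s(t(3)) = s(8) = 8, s(t(4)) = s(3) = 5, s(t(5)) = s(4) = 7, s(t(6)) = s(5) = 4, s(t(7)) = s(6) = 9, s(t(8)) = s(1) = 3, s(t(9)) = s(9) = 6.
Hence s ∘ t = [2 1 8 5 7 4 9 3 6].

2 1 8 5 7 4 9 3 6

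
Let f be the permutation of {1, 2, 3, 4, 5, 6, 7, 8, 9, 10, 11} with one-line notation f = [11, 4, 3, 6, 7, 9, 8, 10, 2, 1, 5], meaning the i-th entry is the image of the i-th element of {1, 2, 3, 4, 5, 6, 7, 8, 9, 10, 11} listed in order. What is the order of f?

Decomposing into disjoint cycles gives cycle lengths 6, 4, 1.
The order is lcm(6, 4) = 12.

12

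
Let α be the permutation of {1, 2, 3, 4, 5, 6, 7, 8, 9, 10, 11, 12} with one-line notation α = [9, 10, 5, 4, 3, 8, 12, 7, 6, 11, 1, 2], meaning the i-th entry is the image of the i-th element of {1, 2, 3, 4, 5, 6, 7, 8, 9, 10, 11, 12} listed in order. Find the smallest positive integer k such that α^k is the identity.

18

Writing α as disjoint cycles, the cycle lengths are 9, 2, 1.
Since disjoint cycles commute, ord(α) = lcm(9, 2) = 18.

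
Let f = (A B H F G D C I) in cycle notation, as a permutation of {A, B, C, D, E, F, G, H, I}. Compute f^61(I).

I lies in the 8-cycle (A B H F G D C I).
Powers repeat with period 8 on this cycle, and 61 mod 8 = 5, so f^61(I) = f^5(I).
Stepping 5 places around the cycle: I → A → B → H → F → G.

G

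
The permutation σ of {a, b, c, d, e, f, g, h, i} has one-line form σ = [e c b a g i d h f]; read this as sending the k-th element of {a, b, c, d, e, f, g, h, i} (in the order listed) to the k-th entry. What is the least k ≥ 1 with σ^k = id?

Decomposing into disjoint cycles gives cycle lengths 4, 2, 2, 1.
The order of σ is the least common multiple of its cycle lengths: lcm(4, 2, 2) = 4.

4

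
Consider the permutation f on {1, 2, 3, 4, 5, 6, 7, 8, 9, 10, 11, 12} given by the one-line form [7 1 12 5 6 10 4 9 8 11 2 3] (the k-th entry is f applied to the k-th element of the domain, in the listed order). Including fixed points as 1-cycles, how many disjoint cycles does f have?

3

The cycle decomposition is (1, 7, 4, 5, 6, 10, 11, 2)(3, 12)(8, 9), which has 3 cycles (counting 1-cycles).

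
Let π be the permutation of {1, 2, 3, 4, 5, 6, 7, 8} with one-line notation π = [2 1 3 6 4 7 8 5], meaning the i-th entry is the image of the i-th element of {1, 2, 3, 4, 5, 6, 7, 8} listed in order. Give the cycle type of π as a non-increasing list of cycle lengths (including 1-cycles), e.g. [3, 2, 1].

[5, 2, 1]

The disjoint cycles are (1 2)(3)(4 6 7 8 5), with lengths 5, 2, 1 in non-increasing order.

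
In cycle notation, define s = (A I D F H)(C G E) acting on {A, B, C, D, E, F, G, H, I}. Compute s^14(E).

E lies in the 3-cycle (C G E).
On a 3-cycle, s^3 is the identity, so s^14 = s^2 there (14 ≡ 2 mod 3).
Advancing 2 steps from E: E → C → G.

G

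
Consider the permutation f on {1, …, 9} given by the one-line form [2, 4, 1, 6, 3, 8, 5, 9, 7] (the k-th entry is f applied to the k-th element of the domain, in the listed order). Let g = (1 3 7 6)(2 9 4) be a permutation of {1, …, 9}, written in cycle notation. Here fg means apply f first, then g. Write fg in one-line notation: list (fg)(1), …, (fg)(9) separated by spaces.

9 2 3 1 7 8 5 4 6

(fg)(x) = g(f(x)). Computing each image: g(f(1)) = g(2) = 9, g(f(2)) = g(4) = 2, g(f(3)) = g(1) = 3, g(f(4)) = g(6) = 1, g(f(5)) = g(3) = 7, g(f(6)) = g(8) = 8, g(f(7)) = g(5) = 5, g(f(8)) = g(9) = 4, g(f(9)) = g(7) = 6.
Hence fg = [9 2 3 1 7 8 5 4 6].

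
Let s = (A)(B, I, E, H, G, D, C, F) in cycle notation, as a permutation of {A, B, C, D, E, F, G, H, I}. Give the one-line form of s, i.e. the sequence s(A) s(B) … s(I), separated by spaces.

Image by image: A↦A, B↦I, C↦F, D↦C, E↦H, F↦B, G↦D, H↦G, I↦E.
So the one-line form is A I F C H B D G E.

A I F C H B D G E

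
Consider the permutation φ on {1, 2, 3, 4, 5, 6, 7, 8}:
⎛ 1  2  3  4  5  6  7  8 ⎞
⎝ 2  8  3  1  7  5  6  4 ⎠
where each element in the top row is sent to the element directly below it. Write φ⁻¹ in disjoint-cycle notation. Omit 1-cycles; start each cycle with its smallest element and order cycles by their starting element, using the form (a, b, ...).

(1, 4, 8, 2)(5, 6, 7)

The cycle decomposition of φ is (1, 2, 8, 4)(5, 7, 6).
The inverse reverses every cycle; in canonical form, φ⁻¹ = (1, 4, 8, 2)(5, 6, 7).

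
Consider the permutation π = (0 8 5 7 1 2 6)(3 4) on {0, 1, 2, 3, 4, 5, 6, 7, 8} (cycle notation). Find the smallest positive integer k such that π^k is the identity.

The disjoint cycles have lengths 7, 2.
Since disjoint cycles commute, ord(π) = lcm(7, 2) = 14.

14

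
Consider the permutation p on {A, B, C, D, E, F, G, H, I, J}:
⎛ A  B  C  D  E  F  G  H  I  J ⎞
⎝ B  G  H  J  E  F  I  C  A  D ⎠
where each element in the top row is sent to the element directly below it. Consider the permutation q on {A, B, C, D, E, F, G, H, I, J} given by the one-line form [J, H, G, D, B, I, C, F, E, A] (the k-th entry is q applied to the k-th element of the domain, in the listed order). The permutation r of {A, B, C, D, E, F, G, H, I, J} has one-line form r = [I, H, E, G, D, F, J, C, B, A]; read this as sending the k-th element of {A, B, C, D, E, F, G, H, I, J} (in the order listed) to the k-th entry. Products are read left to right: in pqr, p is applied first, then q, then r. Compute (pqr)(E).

Chase E: p(E) = E; q(E) = B; r(B) = H. Hence (pqr)(E) = H.

H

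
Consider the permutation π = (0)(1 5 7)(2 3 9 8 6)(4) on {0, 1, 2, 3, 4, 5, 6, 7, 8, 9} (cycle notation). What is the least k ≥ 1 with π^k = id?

The disjoint cycles have lengths 5, 3, 1, 1.
The order of π is the least common multiple of its cycle lengths: lcm(5, 3) = 15.

15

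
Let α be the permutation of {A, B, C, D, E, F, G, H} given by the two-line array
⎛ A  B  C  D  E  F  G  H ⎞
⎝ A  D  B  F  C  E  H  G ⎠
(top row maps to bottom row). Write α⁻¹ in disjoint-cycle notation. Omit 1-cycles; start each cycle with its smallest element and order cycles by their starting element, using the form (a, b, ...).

(B, C, E, F, D)(G, H)

The cycle decomposition of α is (B, D, F, E, C)(G, H).
Reversing each cycle (and rotating so the smallest element leads) gives α⁻¹ = (B, C, E, F, D)(G, H).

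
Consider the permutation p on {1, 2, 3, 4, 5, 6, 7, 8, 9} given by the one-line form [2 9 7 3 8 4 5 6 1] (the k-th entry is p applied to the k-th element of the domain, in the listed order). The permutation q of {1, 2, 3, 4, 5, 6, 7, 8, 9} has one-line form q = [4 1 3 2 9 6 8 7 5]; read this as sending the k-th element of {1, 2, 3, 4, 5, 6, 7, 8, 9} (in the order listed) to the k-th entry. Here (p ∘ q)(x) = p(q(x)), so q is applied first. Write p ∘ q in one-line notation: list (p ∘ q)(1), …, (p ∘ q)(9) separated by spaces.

3 2 7 9 1 4 6 5 8

(p ∘ q)(x) = p(q(x)). Computing each image: p(q(1)) = p(4) = 3, p(q(2)) = p(1) = 2, p(q(3)) = p(3) = 7, p(q(4)) = p(2) = 9, p(q(5)) = p(9) = 1, p(q(6)) = p(6) = 4, p(q(7)) = p(8) = 6, p(q(8)) = p(7) = 5, p(q(9)) = p(5) = 8.
Hence p ∘ q = [3 2 7 9 1 4 6 5 8].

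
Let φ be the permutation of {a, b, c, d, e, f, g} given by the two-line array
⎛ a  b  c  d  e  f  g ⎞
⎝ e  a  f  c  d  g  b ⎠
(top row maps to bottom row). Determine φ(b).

a

The entry below b in the array is a, so φ(b) = a.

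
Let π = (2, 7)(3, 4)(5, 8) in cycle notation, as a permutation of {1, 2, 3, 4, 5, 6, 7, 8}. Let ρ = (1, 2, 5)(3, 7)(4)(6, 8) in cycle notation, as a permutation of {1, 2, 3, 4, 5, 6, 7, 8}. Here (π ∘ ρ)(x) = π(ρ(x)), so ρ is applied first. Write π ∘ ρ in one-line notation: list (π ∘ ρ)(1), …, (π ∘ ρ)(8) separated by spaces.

Chase each element through ρ then π: 1 → 2 → 7; 2 → 5 → 8; 3 → 7 → 2; 4 → 4 → 3; 5 → 1 → 1; 6 → 8 → 5; 7 → 3 → 4; 8 → 6 → 6.
So π ∘ ρ in one-line form is 7 8 2 3 1 5 4 6.

7 8 2 3 1 5 4 6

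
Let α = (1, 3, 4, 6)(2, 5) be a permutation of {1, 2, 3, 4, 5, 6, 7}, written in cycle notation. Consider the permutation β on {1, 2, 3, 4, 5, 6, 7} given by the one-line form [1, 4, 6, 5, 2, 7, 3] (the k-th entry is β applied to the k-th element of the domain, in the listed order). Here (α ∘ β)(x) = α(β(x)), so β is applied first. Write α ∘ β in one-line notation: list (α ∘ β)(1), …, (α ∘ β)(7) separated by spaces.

3 6 1 2 5 7 4

Chase each element through β then α: 1 → 1 → 3; 2 → 4 → 6; 3 → 6 → 1; 4 → 5 → 2; 5 → 2 → 5; 6 → 7 → 7; 7 → 3 → 4.
So α ∘ β in one-line form is 3 6 1 2 5 7 4.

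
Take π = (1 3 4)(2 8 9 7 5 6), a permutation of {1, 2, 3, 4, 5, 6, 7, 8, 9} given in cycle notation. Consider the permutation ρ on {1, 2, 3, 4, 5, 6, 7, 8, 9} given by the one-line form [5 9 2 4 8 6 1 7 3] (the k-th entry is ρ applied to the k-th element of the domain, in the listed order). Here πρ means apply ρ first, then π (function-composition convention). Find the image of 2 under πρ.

7

First apply ρ: ρ(2) = 9, then π(9) = 7. Thus (πρ)(2) = 7.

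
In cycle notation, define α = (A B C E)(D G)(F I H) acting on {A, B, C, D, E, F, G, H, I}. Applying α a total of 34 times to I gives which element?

H

I lies in the 3-cycle (F I H).
Powers repeat with period 3 on this cycle, and 34 mod 3 = 1, so α^34(I) = α^1(I).
Stepping 1 place around the cycle: I → H.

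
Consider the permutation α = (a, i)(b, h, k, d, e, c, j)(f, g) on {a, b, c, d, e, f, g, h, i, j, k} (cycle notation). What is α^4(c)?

c lies in the 7-cycle (b, h, k, d, e, c, j).
Advancing 4 steps from c: c → j → b → h → k.

k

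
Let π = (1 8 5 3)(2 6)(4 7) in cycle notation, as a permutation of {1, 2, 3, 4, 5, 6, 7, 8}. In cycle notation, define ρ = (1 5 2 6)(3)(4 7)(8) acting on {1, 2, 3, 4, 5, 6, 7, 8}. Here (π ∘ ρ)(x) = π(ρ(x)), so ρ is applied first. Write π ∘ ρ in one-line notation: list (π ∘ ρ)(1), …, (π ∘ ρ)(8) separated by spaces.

(π ∘ ρ)(x) = π(ρ(x)). Computing each image: π(ρ(1)) = π(5) = 3, π(ρ(2)) = π(6) = 2, π(ρ(3)) = π(3) = 1, π(ρ(4)) = π(7) = 4, π(ρ(5)) = π(2) = 6, π(ρ(6)) = π(1) = 8, π(ρ(7)) = π(4) = 7, π(ρ(8)) = π(8) = 5.
Hence π ∘ ρ = [3 2 1 4 6 8 7 5].

3 2 1 4 6 8 7 5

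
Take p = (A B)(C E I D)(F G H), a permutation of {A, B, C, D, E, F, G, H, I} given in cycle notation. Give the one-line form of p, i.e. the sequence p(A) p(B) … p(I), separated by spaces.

B A E C I G H F D

Reading each image from the cycles: A→B, B→A, C→E, D→C, E→I, F→G, G→H, H→F, I→D.
Listing these in domain order gives B A E C I G H F D.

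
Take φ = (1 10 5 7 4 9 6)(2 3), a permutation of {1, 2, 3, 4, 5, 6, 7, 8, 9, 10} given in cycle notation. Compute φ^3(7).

6

7 lies in the 7-cycle (1 10 5 7 4 9 6).
Stepping 3 places around the cycle: 7 → 4 → 9 → 6.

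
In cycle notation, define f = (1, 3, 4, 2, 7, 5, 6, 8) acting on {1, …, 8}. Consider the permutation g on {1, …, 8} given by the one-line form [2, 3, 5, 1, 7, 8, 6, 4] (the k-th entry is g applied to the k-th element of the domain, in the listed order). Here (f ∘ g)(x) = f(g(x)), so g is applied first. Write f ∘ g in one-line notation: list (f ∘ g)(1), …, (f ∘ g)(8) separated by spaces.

7 4 6 3 5 1 8 2

Chase each element through g then f: 1 → 2 → 7; 2 → 3 → 4; 3 → 5 → 6; 4 → 1 → 3; 5 → 7 → 5; 6 → 8 → 1; 7 → 6 → 8; 8 → 4 → 2.
Collecting the images, f ∘ g = [7 4 6 3 5 1 8 2].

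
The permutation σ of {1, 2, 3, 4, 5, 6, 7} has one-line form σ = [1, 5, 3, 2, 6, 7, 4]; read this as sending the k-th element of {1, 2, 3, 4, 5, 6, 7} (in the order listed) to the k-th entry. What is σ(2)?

5

2 is element number 2 of the domain, and entry number 2 of the one-line form is 5, so σ(2) = 5.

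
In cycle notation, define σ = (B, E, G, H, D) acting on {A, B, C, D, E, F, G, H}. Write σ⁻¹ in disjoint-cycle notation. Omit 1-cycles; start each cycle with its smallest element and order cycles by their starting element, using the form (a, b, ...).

If σ sends a → b within a cycle, σ⁻¹ sends b → a; equivalently, reverse each cycle.
After reversing and putting each cycle's least element first, σ⁻¹ = (B, D, H, G, E).

(B, D, H, G, E)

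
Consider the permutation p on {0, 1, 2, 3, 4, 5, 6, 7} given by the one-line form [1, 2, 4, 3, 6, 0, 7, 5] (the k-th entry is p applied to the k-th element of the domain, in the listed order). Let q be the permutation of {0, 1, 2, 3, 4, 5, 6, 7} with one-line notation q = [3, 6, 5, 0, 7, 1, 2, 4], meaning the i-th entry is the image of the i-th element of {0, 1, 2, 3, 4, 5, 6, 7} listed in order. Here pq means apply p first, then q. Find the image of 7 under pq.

1

(pq)(7) = q(p(7)). p(7) = 5, then q(5) = 1. So (pq)(7) = 1.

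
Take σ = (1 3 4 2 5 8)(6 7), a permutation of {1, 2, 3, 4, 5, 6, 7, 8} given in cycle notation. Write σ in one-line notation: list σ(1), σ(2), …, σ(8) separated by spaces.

3 5 4 2 8 7 6 1

Image by image: 1↦3, 2↦5, 3↦4, 4↦2, 5↦8, 6↦7, 7↦6, 8↦1.
So the one-line form is 3 5 4 2 8 7 6 1.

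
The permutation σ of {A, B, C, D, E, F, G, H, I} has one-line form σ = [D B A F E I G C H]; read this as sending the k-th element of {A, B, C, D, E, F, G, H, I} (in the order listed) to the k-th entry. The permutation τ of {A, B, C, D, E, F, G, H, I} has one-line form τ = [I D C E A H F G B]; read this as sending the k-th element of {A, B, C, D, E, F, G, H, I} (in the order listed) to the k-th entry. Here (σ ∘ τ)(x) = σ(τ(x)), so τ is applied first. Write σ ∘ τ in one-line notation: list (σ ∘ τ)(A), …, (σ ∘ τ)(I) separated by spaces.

H F A E D C I G B

For each element, apply τ then σ: A → I → H; B → D → F; C → C → A; D → E → E; E → A → D; F → H → C; G → F → I; H → G → G; I → B → B.
So σ ∘ τ in one-line form is H F A E D C I G B.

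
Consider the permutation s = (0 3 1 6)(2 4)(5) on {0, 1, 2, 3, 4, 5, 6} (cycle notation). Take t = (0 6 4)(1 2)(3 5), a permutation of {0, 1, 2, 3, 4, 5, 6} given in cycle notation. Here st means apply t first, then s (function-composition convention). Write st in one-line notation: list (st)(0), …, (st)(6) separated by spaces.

Chase each element through t then s: 0 → 6 → 0; 1 → 2 → 4; 2 → 1 → 6; 3 → 5 → 5; 4 → 0 → 3; 5 → 3 → 1; 6 → 4 → 2.
Collecting the images, st = [0 4 6 5 3 1 2].

0 4 6 5 3 1 2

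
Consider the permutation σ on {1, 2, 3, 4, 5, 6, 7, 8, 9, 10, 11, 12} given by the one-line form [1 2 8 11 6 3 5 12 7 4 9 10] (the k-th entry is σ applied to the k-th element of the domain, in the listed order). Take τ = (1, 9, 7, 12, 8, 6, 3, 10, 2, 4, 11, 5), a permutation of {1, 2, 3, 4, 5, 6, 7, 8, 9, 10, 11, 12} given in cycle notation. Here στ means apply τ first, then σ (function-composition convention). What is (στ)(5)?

1

First apply τ: τ(5) = 1, then σ(1) = 1. Thus (στ)(5) = 1.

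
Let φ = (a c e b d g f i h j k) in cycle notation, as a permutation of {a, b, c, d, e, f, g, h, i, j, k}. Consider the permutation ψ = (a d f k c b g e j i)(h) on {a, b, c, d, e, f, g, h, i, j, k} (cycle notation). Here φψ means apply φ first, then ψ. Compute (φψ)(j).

c

φ(j) = k, then ψ(k) = c; composing gives (φψ)(j) = c.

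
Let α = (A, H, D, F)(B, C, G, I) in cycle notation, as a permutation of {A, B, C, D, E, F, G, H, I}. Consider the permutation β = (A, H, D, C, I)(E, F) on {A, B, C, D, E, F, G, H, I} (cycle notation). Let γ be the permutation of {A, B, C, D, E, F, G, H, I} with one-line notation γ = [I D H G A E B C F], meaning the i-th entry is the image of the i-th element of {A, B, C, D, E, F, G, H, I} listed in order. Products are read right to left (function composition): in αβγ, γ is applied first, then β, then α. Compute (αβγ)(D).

I

Chase D: γ(D) = G; β(G) = G; α(G) = I. Hence (αβγ)(D) = I.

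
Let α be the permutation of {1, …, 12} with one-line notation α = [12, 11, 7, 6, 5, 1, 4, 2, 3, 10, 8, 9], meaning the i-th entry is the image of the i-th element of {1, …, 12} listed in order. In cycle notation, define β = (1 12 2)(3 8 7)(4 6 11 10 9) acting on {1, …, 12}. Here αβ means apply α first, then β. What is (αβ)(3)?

α(3) = 7, then β(7) = 3; composing gives (αβ)(3) = 3.

3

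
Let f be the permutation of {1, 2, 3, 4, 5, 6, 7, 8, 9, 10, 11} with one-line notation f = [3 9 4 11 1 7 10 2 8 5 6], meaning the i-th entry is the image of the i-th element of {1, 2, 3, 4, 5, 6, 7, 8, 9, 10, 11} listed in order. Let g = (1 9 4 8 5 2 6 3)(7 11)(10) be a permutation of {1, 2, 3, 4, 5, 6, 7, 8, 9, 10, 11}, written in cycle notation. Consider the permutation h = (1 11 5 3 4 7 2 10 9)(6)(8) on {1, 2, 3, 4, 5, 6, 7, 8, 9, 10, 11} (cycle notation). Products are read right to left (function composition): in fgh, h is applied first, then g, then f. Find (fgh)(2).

5

Apply the permutations in order: h(2) = 10, then g(10) = 10, then f(10) = 5. So (fgh)(2) = 5.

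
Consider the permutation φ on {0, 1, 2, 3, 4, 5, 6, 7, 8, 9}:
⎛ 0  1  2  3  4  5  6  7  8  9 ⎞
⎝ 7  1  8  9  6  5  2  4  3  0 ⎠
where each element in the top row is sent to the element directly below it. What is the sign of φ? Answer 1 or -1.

-1

In disjoint-cycle form the cycle lengths are 8, 1, 1.
A cycle of length ℓ contributes ℓ−1 transpositions, so φ is a product of 7 transpositions — odd.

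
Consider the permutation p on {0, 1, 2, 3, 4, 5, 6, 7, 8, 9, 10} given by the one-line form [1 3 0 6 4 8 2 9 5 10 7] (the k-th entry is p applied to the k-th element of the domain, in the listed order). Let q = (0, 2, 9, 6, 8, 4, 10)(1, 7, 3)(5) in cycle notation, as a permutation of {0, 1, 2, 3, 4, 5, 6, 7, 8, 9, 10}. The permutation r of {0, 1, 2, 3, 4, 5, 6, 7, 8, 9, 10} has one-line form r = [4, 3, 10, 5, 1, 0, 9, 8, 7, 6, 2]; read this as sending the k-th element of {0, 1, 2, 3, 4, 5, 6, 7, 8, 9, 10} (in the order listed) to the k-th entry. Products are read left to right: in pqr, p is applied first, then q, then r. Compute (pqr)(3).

7

Chase 3: p(3) = 6; q(6) = 8; r(8) = 7. Hence (pqr)(3) = 7.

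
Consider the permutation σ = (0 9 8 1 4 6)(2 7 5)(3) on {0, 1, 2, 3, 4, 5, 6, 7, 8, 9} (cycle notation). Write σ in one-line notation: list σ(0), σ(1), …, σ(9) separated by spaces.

9 4 7 3 6 2 0 5 1 8

Reading each image from the cycles: 0↦9, 1↦4, 2↦7, 3↦3, 4↦6, 5↦2, 6↦0, 7↦5, 8↦1, 9↦8.
Listing these in domain order gives 9 4 7 3 6 2 0 5 1 8.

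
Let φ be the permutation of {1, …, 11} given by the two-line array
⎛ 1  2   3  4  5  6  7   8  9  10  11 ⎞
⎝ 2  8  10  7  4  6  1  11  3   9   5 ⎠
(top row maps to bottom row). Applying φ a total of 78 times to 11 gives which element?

Tracing 11 → 5 → … returns to 11 after 7 steps, so 11 lies in a 7-cycle (1 2 8 11 5 4 7).
On a 7-cycle, φ^7 is the identity, so φ^78 = φ^1 there (78 ≡ 1 mod 7).
Advancing 1 step from 11: 11 → 5.

5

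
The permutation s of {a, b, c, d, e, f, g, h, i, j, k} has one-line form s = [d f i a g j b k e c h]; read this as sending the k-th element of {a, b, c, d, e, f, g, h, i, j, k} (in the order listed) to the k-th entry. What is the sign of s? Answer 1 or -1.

1

In disjoint-cycle form the cycle lengths are 7, 2, 2.
A cycle is odd iff its length is even; s has 2 even-length cycles, so sgn(s) = (−1)^2 and s is even.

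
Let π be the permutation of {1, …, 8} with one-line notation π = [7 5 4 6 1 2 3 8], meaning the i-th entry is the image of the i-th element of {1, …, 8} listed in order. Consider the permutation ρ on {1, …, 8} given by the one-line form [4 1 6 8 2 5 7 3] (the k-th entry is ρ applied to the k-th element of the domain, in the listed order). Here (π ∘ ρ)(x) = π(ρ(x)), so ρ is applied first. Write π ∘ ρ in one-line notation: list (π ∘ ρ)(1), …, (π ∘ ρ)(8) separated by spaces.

6 7 2 8 5 1 3 4

For each element, apply ρ then π: 1 → 4 → 6; 2 → 1 → 7; 3 → 6 → 2; 4 → 8 → 8; 5 → 2 → 5; 6 → 5 → 1; 7 → 7 → 3; 8 → 3 → 4.
So π ∘ ρ in one-line form is 6 7 2 8 5 1 3 4.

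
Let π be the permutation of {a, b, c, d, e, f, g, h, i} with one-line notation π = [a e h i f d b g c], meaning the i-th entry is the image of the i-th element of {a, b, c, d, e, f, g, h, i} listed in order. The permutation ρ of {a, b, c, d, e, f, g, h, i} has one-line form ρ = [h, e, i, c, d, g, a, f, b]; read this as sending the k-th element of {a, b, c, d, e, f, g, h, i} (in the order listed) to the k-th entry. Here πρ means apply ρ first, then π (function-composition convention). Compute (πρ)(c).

(πρ)(c) = π(ρ(c)). ρ(c) = i, then π(i) = c. So (πρ)(c) = c.

c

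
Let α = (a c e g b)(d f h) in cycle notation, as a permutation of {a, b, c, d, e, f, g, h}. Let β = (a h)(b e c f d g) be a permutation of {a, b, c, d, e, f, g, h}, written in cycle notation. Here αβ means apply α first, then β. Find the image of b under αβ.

α(b) = a, then β(a) = h; composing gives (αβ)(b) = h.

h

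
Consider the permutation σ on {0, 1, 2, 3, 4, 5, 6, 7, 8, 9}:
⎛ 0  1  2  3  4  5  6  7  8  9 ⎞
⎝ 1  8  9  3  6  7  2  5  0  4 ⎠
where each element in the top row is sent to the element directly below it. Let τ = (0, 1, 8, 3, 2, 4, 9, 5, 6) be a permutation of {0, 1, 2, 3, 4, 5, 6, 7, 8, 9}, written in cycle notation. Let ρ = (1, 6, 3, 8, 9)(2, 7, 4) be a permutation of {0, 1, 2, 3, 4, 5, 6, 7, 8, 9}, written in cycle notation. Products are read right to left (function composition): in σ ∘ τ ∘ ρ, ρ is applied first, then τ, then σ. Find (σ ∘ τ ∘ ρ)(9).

Apply the permutations in order: ρ(9) = 1, then τ(1) = 8, then σ(8) = 0. So (σ ∘ τ ∘ ρ)(9) = 0.

0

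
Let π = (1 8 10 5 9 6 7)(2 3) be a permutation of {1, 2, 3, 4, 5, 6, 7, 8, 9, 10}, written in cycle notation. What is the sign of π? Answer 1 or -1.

The cycle lengths are 7, 2, 1.
A cycle of length ℓ contributes ℓ−1 transpositions, so π is a product of 6 + 1 = 7 transpositions — odd.

-1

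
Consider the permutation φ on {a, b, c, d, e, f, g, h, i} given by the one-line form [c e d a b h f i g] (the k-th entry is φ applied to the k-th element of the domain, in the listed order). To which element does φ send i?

g

i is element number 9 of the domain, and entry number 9 of the one-line form is g, so φ(i) = g.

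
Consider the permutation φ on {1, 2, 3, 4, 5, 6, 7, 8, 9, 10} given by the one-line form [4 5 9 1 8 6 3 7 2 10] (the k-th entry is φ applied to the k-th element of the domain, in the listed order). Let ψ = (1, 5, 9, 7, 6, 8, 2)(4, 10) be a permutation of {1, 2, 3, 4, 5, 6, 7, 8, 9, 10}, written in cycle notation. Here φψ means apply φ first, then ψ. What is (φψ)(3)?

7

φ(3) = 9, then ψ(9) = 7; composing gives (φψ)(3) = 7.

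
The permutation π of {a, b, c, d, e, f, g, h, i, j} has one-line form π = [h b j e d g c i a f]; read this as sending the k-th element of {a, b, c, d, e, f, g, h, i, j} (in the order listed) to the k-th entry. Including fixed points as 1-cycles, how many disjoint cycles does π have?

4

The cycle decomposition is (a h i)(b)(c j f g)(d e), which has 4 cycles (counting 1-cycles).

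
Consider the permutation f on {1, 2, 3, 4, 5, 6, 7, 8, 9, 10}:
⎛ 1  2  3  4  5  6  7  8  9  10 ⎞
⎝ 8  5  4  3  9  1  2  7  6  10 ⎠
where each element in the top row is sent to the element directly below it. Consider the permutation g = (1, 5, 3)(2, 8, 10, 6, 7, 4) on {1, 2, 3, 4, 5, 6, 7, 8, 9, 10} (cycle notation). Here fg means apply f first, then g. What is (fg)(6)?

5

f(6) = 1, then g(1) = 5; composing gives (fg)(6) = 5.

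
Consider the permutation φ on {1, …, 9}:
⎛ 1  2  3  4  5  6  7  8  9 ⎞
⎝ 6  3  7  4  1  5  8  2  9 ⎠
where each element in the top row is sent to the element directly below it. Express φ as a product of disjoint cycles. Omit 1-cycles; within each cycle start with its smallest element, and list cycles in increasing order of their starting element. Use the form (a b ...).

Start at 1 and follow images: 1 → 6 → 5 → 1, giving the cycle (1 6 5).
Repeating from the next unused element and collecting all non-trivial cycles gives (1 6 5)(2 3 7 8).

(1 6 5)(2 3 7 8)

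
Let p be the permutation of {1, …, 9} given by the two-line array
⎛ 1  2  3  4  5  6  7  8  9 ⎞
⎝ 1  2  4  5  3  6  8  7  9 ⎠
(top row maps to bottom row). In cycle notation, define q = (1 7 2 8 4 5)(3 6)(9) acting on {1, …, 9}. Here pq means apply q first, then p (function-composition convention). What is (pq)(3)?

6

q(3) = 6, then p(6) = 6; composing gives (pq)(3) = 6.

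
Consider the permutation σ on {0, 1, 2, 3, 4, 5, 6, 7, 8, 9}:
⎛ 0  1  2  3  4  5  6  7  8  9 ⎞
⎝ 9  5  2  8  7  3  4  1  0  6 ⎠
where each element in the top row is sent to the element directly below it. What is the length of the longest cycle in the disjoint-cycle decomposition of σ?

9

Decomposing into disjoint cycles gives (0 9 6 4 7 1 5 3 8); the longest has length 9.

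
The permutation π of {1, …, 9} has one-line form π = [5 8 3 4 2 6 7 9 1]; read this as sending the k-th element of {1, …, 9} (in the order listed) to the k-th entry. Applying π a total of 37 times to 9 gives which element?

Tracing 9 → 1 → … returns to 9 after 5 steps, so 9 lies in a 5-cycle (1, 5, 2, 8, 9).
Since the cycle has length 5, π^37 acts on it the same as π^2 (37 mod 5 = 2).
Stepping 2 places around the cycle: 9 → 1 → 5.

5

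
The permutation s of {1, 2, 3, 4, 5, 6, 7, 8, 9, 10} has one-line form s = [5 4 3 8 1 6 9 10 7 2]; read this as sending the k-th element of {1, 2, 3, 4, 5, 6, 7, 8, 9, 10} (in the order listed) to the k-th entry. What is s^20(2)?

Tracing 2 → 4 → … returns to 2 after 4 steps, so 2 lies in a 4-cycle (2, 4, 8, 10).
Powers repeat with period 4 on this cycle, and 20 mod 4 = 0, so s^20(2) = s^0(2).
So s^20(2) = 2.

2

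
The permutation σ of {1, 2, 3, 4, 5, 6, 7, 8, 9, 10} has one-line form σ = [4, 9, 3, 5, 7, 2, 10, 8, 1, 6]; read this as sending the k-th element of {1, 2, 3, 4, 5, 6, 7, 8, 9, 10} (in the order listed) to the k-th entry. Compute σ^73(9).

Tracing 9 → 1 → … returns to 9 after 8 steps, so 9 lies in an 8-cycle (1, 4, 5, 7, 10, 6, 2, 9).
On an 8-cycle, σ^8 is the identity, so σ^73 = σ^1 there (73 ≡ 1 mod 8).
Advancing 1 step from 9: 9 → 1.

1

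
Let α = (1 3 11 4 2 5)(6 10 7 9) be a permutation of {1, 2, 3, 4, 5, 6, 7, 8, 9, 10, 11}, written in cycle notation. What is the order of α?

12

The cycle type of α is (6, 4, 1).
The order is lcm(6, 4) = 12.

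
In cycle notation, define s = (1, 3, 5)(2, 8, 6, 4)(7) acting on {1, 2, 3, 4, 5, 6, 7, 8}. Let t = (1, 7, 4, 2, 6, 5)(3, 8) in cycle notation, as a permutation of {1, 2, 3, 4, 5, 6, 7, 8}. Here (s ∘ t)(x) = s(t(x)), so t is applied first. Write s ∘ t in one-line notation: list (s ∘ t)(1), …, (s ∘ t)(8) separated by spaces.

For each element, apply t then s: 1 → 7 → 7; 2 → 6 → 4; 3 → 8 → 6; 4 → 2 → 8; 5 → 1 → 3; 6 → 5 → 1; 7 → 4 → 2; 8 → 3 → 5.
So s ∘ t in one-line form is 7 4 6 8 3 1 2 5.

7 4 6 8 3 1 2 5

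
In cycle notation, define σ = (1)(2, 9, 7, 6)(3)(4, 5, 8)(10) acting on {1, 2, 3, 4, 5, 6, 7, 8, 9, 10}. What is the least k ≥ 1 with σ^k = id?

12

The disjoint cycles have lengths 4, 3, 1, 1, 1.
Since disjoint cycles commute, ord(σ) = lcm(4, 3) = 12.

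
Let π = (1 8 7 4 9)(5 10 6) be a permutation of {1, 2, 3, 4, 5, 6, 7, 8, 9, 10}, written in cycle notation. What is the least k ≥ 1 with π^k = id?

15

The cycle type of π is (5, 3, 1, 1).
The order of π is the least common multiple of its cycle lengths: lcm(5, 3) = 15.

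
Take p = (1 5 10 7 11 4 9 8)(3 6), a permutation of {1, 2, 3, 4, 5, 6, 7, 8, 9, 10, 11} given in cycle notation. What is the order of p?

8

The disjoint cycles have lengths 8, 2, 1.
The order of p is the least common multiple of its cycle lengths: lcm(8, 2) = 8.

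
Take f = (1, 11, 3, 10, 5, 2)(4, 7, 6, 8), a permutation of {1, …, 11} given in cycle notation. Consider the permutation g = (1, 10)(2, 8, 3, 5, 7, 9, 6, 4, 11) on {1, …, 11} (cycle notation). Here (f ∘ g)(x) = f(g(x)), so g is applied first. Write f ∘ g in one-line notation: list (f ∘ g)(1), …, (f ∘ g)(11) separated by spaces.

5 4 2 3 6 7 9 10 8 11 1

(f ∘ g)(x) = f(g(x)). Computing each image: f(g(1)) = f(10) = 5, f(g(2)) = f(8) = 4, f(g(3)) = f(5) = 2, f(g(4)) = f(11) = 3, f(g(5)) = f(7) = 6, f(g(6)) = f(4) = 7, f(g(7)) = f(9) = 9, f(g(8)) = f(3) = 10, f(g(9)) = f(6) = 8, f(g(10)) = f(1) = 11, f(g(11)) = f(2) = 1.
Hence f ∘ g = [5 4 2 3 6 7 9 10 8 11 1].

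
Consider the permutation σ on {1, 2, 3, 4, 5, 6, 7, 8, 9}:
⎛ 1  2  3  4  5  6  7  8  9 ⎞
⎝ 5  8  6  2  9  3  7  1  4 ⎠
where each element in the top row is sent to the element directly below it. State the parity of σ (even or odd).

even

In disjoint-cycle form the cycle lengths are 6, 2, 1.
A cycle of length ℓ contributes ℓ−1 transpositions, so σ is a product of 5 + 1 = 6 transpositions — even.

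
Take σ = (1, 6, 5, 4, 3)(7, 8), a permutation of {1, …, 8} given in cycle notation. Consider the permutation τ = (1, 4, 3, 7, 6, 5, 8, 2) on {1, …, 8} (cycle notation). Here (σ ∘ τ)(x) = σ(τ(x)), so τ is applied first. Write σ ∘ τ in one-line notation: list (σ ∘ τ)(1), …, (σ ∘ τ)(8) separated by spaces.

3 6 8 1 7 4 5 2

Chase each element through τ then σ: 1 → 4 → 3; 2 → 1 → 6; 3 → 7 → 8; 4 → 3 → 1; 5 → 8 → 7; 6 → 5 → 4; 7 → 6 → 5; 8 → 2 → 2.
So σ ∘ τ in one-line form is 3 6 8 1 7 4 5 2.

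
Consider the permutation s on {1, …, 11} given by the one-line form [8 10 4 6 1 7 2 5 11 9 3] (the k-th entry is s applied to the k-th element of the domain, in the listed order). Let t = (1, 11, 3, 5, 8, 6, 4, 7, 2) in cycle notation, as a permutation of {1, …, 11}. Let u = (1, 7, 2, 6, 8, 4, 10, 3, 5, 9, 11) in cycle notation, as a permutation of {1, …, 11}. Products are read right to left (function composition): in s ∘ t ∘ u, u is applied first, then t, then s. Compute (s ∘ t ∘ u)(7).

Apply the permutations in order: u(7) = 2, then t(2) = 1, then s(1) = 8. So (s ∘ t ∘ u)(7) = 8.

8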